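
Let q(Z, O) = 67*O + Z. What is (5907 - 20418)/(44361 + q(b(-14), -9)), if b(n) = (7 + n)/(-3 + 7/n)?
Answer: -14511/43760 ≈ -0.33160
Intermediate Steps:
b(n) = (7 + n)/(-3 + 7/n)
q(Z, O) = Z + 67*O
(5907 - 20418)/(44361 + q(b(-14), -9)) = (5907 - 20418)/(44361 + (-1*(-14)*(7 - 14)/(-7 + 3*(-14)) + 67*(-9))) = -14511/(44361 + (-1*(-14)*(-7)/(-7 - 42) - 603)) = -14511/(44361 + (-1*(-14)*(-7)/(-49) - 603)) = -14511/(44361 + (-1*(-14)*(-1/49)*(-7) - 603)) = -14511/(44361 + (2 - 603)) = -14511/(44361 - 601) = -14511/43760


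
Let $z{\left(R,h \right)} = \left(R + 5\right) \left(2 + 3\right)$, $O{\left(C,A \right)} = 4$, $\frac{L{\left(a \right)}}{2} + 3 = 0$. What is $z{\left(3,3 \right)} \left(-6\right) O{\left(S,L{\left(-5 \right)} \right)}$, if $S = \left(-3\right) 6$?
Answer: $-960$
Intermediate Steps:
$L{\left(a \right)} = -6$ ($L{\left(a \right)} = -6 + 2 \cdot 0 = -6 + 0 = -6$)
$S = -18$
$z{\left(R,h \right)} = 25 + 5 R$ ($z{\left(R,h \right)} = \left(5 + R\right) 5 = 25 + 5 R$)
$z{\left(3,3 \right)} \left(-6\right) O{\left(S,L{\left(-5 \right)} \right)} = \left(25 + 5 \cdot 3\right) \left(-6\right) 4 = \left(25 + 15\right) \left(-6\right) 4 = 40 \left(-6\right) 4 = \left(-240\right) 4 = -960$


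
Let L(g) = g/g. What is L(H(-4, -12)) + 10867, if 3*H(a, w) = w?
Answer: 10868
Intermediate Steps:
H(a, w) = w/3
L(g) = 1
L(H(-4, -12)) + 10867 = 1 + 10867 = 10868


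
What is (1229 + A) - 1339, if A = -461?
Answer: -571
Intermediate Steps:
(1229 + A) - 1339 = (1229 - 461) - 1339 = 768 - 1339 = -571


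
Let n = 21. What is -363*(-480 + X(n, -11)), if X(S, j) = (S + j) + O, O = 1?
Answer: 170247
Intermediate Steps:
X(S, j) = 1 + S + j (X(S, j) = (S + j) + 1 = 1 + S + j)
-363*(-480 + X(n, -11)) = -363*(-480 + (1 + 21 - 11)) = -363*(-480 + 11) = -363*(-469) = 170247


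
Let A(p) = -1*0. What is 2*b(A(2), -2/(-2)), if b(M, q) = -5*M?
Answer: 0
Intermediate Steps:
A(p) = 0
2*b(A(2), -2/(-2)) = 2*(-5*0) = 2*0 = 0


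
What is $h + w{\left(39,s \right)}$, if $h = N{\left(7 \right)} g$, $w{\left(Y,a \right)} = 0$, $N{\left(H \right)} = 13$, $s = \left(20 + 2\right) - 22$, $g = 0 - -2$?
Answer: $26$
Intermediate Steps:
$g = 2$ ($g = 0 + 2 = 2$)
$s = 0$ ($s = 22 - 22 = 0$)
$h = 26$ ($h = 13 \cdot 2 = 26$)
$h + w{\left(39,s \right)} = 26 + 0 = 26$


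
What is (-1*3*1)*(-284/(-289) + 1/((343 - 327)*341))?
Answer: -4649379/1576784 ≈ -2.9486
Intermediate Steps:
(-1*3*1)*(-284/(-289) + 1/((343 - 327)*341)) = (-3*1)*(-284*(-1/289) + (1/341)/16) = -3*(284/289 + (1/16)*(1/341)) = -3*(284/289 + 1/5456) = -3*1549793/1576784 = -4649379/1576784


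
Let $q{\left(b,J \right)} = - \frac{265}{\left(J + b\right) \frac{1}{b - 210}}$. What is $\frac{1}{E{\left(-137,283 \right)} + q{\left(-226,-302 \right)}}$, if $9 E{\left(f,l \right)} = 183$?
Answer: $- \frac{132}{26201} \approx -0.005038$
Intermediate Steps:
$E{\left(f,l \right)} = \frac{61}{3}$ ($E{\left(f,l \right)} = \frac{1}{9} \cdot 183 = \frac{61}{3}$)
$q{\left(b,J \right)} = - \frac{265 \left(-210 + b\right)}{J + b}$ ($q{\left(b,J \right)} = - \frac{265}{\left(J + b\right) \frac{1}{-210 + b}} = - \frac{265}{\frac{1}{-210 + b} \left(J + b\right)} = - 265 \frac{-210 + b}{J + b} = - \frac{265 \left(-210 + b\right)}{J + b}$)
$\frac{1}{E{\left(-137,283 \right)} + q{\left(-226,-302 \right)}} = \frac{1}{\frac{61}{3} + \frac{265 \left(210 - -226\right)}{-302 - 226}} = \frac{1}{\frac{61}{3} + \frac{265 \left(210 + 226\right)}{-528}} = \frac{1}{\frac{61}{3} + 265 \left(- \frac{1}{528}\right) 436} = \frac{1}{\frac{61}{3} - \frac{28885}{132}} = \frac{1}{- \frac{26201}{132}} = - \frac{132}{26201}$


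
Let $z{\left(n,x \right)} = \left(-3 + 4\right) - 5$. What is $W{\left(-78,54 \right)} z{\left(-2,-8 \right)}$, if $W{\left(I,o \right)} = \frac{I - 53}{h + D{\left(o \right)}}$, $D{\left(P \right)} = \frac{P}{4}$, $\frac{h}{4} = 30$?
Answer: $\frac{1048}{267} \approx 3.9251$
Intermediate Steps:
$h = 120$ ($h = 4 \cdot 30 = 120$)
$z{\left(n,x \right)} = -4$ ($z{\left(n,x \right)} = 1 - 5 = -4$)
$D{\left(P \right)} = \frac{P}{4}$ ($D{\left(P \right)} = P \frac{1}{4} = \frac{P}{4}$)
$W{\left(I,o \right)} = \frac{-53 + I}{120 + \frac{o}{4}}$ ($W{\left(I,o \right)} = \frac{I - 53}{120 + \frac{o}{4}} = \frac{-53 + I}{120 + \frac{o}{4}}$)
$W{\left(-78,54 \right)} z{\left(-2,-8 \right)} = \frac{4 \left(-53 - 78\right)}{480 + 54} \left(-4\right) = 4 \cdot \frac{1}{534} \left(-131\right) \left(-4\right) = \left(- \frac{262}{267}\right) \left(-4\right) = \frac{1048}{267}$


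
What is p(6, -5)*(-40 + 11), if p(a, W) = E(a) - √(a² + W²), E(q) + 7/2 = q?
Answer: -145/2 + 29*√61 ≈ 154.00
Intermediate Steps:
E(q) = -7/2 + q
p(a, W) = -7/2 + a - √(W² + a²) (p(a, W) = (-7/2 + a) - √(a² + W²) = (-7/2 + a) - √(W² + a²) = -7/2 + a - √(W² + a²))
p(6, -5)*(-40 + 11) = (-7/2 + 6 - √((-5)² + 6²))*(-40 + 11) = (-7/2 + 6 - √(25 + 36))*(-29) = (-7/2 + 6 - √61)*(-29) = (5/2 - √61)*(-29) = -145/2 + 29*√61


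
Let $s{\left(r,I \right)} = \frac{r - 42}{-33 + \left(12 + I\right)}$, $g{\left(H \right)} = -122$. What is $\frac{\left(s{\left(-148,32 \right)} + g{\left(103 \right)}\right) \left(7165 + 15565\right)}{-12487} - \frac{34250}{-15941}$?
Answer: $\frac{559807718010}{2189607937} \approx 255.67$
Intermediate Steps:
$s{\left(r,I \right)} = \frac{-42 + r}{-21 + I}$
$\frac{\left(s{\left(-148,32 \right)} + g{\left(103 \right)}\right) \left(7165 + 15565\right)}{-12487} - \frac{34250}{-15941} = \frac{\left(\frac{-42 - 148}{-21 + 32} - 122\right) \left(7165 + 15565\right)}{-12487} - \frac{34250}{-15941} = \left(\frac{1}{11} \left(-190\right) - 122\right) 22730 \left(- \frac{1}{12487}\right) - - \frac{34250}{15941} = \left(\frac{1}{11} \left(-190\right) - 122\right) 22730 \left(- \frac{1}{12487}\right) + \frac{34250}{15941} = \left(- \frac{190}{11} - 122\right) 22730 \left(- \frac{1}{12487}\right) + \frac{34250}{15941} = \left(- \frac{1532}{11}\right) 22730 \left(- \frac{1}{12487}\right) + \frac{34250}{15941} = \left(- \frac{34822360}{11}\right) \left(- \frac{1}{12487}\right) + \frac{34250}{15941} = \frac{34822360}{137357} + \frac{34250}{15941} = \frac{559807718010}{2189607937}$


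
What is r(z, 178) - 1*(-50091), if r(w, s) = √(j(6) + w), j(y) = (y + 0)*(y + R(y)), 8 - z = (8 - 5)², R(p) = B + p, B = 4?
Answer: 50091 + √95 ≈ 50101.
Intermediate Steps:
R(p) = 4 + p
z = -1 (z = 8 - (8 - 5)² = 8 - 1*3² = 8 - 1*9 = 8 - 9 = -1)
j(y) = y*(4 + 2*y) (j(y) = (y + 0)*(y + (4 + y)) = y*(4 + 2*y))
r(w, s) = √(96 + w) (r(w, s) = √(2*6*(2 + 6) + w) = √(2*6*8 + w) = √(96 + w))
r(z, 178) - 1*(-50091) = √(96 - 1) - 1*(-50091) = √95 + 50091 = 50091 + √95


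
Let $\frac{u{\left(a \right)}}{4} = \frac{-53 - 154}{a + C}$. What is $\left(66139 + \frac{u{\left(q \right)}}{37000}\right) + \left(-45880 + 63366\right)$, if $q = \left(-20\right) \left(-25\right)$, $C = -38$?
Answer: $\frac{119123812431}{1424500} \approx 83625.0$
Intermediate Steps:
$q = 500$
$u{\left(a \right)} = - \frac{828}{-38 + a}$ ($u{\left(a \right)} = 4 \frac{-53 - 154}{a - 38} = 4 \left(- \frac{207}{-38 + a}\right) = - \frac{828}{-38 + a}$)
$\left(66139 + \frac{u{\left(q \right)}}{37000}\right) + \left(-45880 + 63366\right) = \left(66139 + \frac{\left(-828\right) \frac{1}{-38 + 500}}{37000}\right) + \left(-45880 + 63366\right) = \left(66139 + - \frac{828}{462} \cdot \frac{1}{37000}\right) + 17486 = \left(66139 + \left(-828\right) \frac{1}{462} \cdot \frac{1}{37000}\right) + 17486 = \left(66139 - \frac{69}{1424500}\right) + 17486 = \frac{94215005431}{1424500} + 17486 = \frac{119123812431}{1424500}$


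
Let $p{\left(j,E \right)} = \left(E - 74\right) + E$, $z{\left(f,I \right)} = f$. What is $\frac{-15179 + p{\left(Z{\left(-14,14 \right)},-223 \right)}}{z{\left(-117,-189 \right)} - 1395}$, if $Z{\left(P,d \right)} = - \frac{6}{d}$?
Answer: $\frac{5233}{504} \approx 10.383$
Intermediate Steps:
$p{\left(j,E \right)} = -74 + 2 E$ ($p{\left(j,E \right)} = \left(-74 + E\right) + E = -74 + 2 E$)
$\frac{-15179 + p{\left(Z{\left(-14,14 \right)},-223 \right)}}{z{\left(-117,-189 \right)} - 1395} = \frac{-15179 + \left(-74 + 2 \left(-223\right)\right)}{-117 - 1395} = \frac{-15179 - 520}{-1512} = \left(-15179 - 520\right) \left(- \frac{1}{1512}\right) = \left(-15699\right) \left(- \frac{1}{1512}\right) = \frac{5233}{504}$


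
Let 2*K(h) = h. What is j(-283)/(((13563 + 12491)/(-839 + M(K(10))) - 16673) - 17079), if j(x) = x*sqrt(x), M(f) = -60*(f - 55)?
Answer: 611563*I*sqrt(283)/72912018 ≈ 0.1411*I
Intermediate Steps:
K(h) = h/2
M(f) = 3300 - 60*f (M(f) = -60*(-55 + f) = 3300 - 60*f)
j(x) = x**(3/2)
j(-283)/(((13563 + 12491)/(-839 + M(K(10))) - 16673) - 17079) = (-283)**(3/2)/(((13563 + 12491)/(-839 + (3300 - 30*10)) - 16673) - 17079) = (-283*I*sqrt(283))/((26054/(-839 + (3300 - 60*5)) - 16673) - 17079) = (-283*I*sqrt(283))/((26054/(-839 + (3300 - 300)) - 16673) - 17079) = (-283*I*sqrt(283))/((26054/(-839 + 3000) - 16673) - 17079) = (-283*I*sqrt(283))/((26054/2161 - 16673) - 17079) = (-283*I*sqrt(283))/(-36004299/2161 - 17079) = (-283*I*sqrt(283))/(-72912018/2161) = -283*I*sqrt(283)*(-2161/72912018) = 611563*I*sqrt(283)/72912018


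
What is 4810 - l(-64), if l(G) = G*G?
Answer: 714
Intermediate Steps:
l(G) = G**2
4810 - l(-64) = 4810 - 1*(-64)**2 = 4810 - 1*4096 = 4810 - 4096 = 714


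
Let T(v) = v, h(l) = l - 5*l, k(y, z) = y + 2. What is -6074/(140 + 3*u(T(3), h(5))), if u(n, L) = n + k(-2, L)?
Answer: -6074/149 ≈ -40.765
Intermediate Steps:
k(y, z) = 2 + y
h(l) = -4*l
u(n, L) = n (u(n, L) = n + (2 - 2) = n + 0 = n)
-6074/(140 + 3*u(T(3), h(5))) = -6074/(140 + 3*3) = -6074/(140 + 9) = -6074/149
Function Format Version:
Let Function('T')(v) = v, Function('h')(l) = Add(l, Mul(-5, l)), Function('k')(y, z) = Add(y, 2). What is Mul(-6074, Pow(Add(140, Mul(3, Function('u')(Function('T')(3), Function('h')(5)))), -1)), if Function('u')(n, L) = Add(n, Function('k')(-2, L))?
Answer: Rational(-6074, 149) ≈ -40.765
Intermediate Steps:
Function('k')(y, z) = Add(2, y)
Function('h')(l) = Mul(-4, l)
Function('u')(n, L) = n (Function('u')(n, L) = Add(n, Add(2, -2)) = Add(n, 0) = n)
Mul(-6074, Pow(Add(140, Mul(3, Function('u')(Function('T')(3), Function('h')(5)))), -1)) = Mul(-6074, Pow(Add(140, Mul(3, 3)), -1)) = Mul(-6074, Pow(Add(140, 9), -1)) = Mul(-6074, Pow(149, -1)) = Mul(-6074, Rational(1, 149)) = Rational(-6074, 149)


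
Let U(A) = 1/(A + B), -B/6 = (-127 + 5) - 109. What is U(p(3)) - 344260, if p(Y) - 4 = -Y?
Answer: -477488619/1387 ≈ -3.4426e+5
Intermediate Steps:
B = 1386 (B = -6*((-127 + 5) - 109) = -6*(-122 - 109) = -6*(-231) = 1386)
p(Y) = 4 - Y
U(A) = 1/(1386 + A) (U(A) = 1/(A + 1386) = 1/(1386 + A))
U(p(3)) - 344260 = 1/(1386 + (4 - 1*3)) - 344260 = 1/(1386 + (4 - 3)) - 344260 = 1/(1386 + 1) - 344260 = 1/1387 - 344260 = -477488619/1387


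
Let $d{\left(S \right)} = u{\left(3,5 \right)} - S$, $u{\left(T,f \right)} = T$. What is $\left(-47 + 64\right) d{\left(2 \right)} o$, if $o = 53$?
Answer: $901$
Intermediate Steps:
$d{\left(S \right)} = 3 - S$
$\left(-47 + 64\right) d{\left(2 \right)} o = \left(-47 + 64\right) \left(3 - 2\right) 53 = 17 \left(3 - 2\right) 53 = 17 \cdot 1 \cdot 53 = 17 \cdot 53 = 901$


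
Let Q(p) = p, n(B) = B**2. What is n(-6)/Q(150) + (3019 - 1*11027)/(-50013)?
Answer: 500278/1250325 ≈ 0.40012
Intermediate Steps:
n(-6)/Q(150) + (3019 - 1*11027)/(-50013) = (-6)**2/150 + (3019 - 1*11027)/(-50013) = 36*(1/150) + (3019 - 11027)*(-1/50013) = 6/25 - 8008*(-1/50013) = 6/25 + 8008/50013 = 500278/1250325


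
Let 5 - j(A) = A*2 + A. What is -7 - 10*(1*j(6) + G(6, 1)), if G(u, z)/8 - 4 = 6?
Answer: -677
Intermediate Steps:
j(A) = 5 - 3*A (j(A) = 5 - (A*2 + A) = 5 - (2*A + A) = 5 - 3*A)
G(u, z) = 80 (G(u, z) = 32 + 8*6 = 32 + 48 = 80)
-7 - 10*(1*j(6) + G(6, 1)) = -7 - 10*(1*(5 - 3*6) + 80) = -7 - 10*(1*(5 - 18) + 80) = -7 - 10*(1*(-13) + 80) = -7 - 10*(-13 + 80) = -7 - 10*67 = -7 - 670 = -677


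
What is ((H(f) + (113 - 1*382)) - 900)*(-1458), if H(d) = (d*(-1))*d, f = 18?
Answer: 2176794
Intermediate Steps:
H(d) = -d**2 (H(d) = (-d)*d = -d**2)
((H(f) + (113 - 1*382)) - 900)*(-1458) = ((-1*18**2 + (113 - 1*382)) - 900)*(-1458) = ((-1*324 + (113 - 382)) - 900)*(-1458) = ((-324 - 269) - 900)*(-1458) = (-593 - 900)*(-1458) = -1493*(-1458) = 2176794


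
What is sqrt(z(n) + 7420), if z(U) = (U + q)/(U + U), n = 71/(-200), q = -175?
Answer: sqrt(154596962)/142 ≈ 87.561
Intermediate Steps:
n = -71/200 (n = 71*(-1/200) = -71/200 ≈ -0.35500)
z(U) = (-175 + U)/(2*U) (z(U) = (U - 175)/(U + U) = (-175 + U)/((2*U)) = (-175 + U)*(1/(2*U)) = (-175 + U)/(2*U))
sqrt(z(n) + 7420) = sqrt((-175 - 71/200)/(2*(-71/200)) + 7420) = sqrt((1/2)*(-200/71)*(-35071/200) + 7420) = sqrt(35071/142 + 7420) = sqrt(1088711/142) = sqrt(154596962)/142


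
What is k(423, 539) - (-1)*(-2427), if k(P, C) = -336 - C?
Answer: -3302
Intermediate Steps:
k(423, 539) - (-1)*(-2427) = (-336 - 1*539) - (-1)*(-2427) = (-336 - 539) - 1*2427 = -875 - 2427 = -3302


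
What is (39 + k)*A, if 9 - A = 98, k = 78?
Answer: -10413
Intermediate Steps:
A = -89 (A = 9 - 1*98 = 9 - 98 = -89)
(39 + k)*A = (39 + 78)*(-89) = 117*(-89) = -10413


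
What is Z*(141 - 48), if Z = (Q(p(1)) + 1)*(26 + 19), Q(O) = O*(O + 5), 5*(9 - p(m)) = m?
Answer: 2562057/5 ≈ 5.1241e+5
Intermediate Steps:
p(m) = 9 - m/5
Q(O) = O*(5 + O)
Z = 27549/5 (Z = ((9 - ⅕*1)*(5 + (9 - ⅕*1)) + 1)*(26 + 19) = ((9 - ⅕)*(5 + (9 - ⅕)) + 1)*45 = (44*(5 + 44/5)/5 + 1)*45 = ((44/5)*(69/5) + 1)*45 = (3036/25 + 1)*45 = (3061/25)*45 = 27549/5 ≈ 5509.8)
Z*(141 - 48) = 27549*(141 - 48)/5 = (27549/5)*93 = 2562057/5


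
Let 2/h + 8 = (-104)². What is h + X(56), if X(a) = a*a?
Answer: 16946945/5404 ≈ 3136.0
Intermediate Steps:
X(a) = a²
h = 1/5404 (h = 2/(-8 + (-104)²) = 2/(-8 + 10816) = 2/10808 = 2*(1/10808) = 1/5404 ≈ 0.00018505)
h + X(56) = 1/5404 + 56² = 1/5404 + 3136 = 16946945/5404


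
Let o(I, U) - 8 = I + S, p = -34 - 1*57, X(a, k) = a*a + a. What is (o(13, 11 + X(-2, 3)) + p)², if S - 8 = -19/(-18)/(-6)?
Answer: 45091225/11664 ≈ 3865.8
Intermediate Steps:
X(a, k) = a + a² (X(a, k) = a² + a = a + a²)
S = 845/108 (S = 8 - 19/(-18)/(-6) = 8 - 19*(-1/18)*(-⅙) = 8 + (19/18)*(-⅙) = 8 - 19/108 = 845/108 ≈ 7.8241)
p = -91 (p = -34 - 57 = -91)
o(I, U) = 1709/108 + I (o(I, U) = 8 + (I + 845/108) = 8 + (845/108 + I) = 1709/108 + I)
(o(13, 11 + X(-2, 3)) + p)² = ((1709/108 + 13) - 91)² = (3113/108 - 91)² = (-6715/108)² = 45091225/11664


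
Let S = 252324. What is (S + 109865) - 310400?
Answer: 51789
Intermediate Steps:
(S + 109865) - 310400 = (252324 + 109865) - 310400 = 362189 - 310400 = 51789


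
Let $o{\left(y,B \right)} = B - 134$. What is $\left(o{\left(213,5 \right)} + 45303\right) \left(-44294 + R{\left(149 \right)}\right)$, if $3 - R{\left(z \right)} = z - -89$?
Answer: $-2011553046$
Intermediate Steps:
$o{\left(y,B \right)} = -134 + B$
$R{\left(z \right)} = -86 - z$ ($R{\left(z \right)} = 3 - \left(z - -89\right) = 3 - \left(z + 89\right) = 3 - \left(89 + z\right) = -86 - z$)
$\left(o{\left(213,5 \right)} + 45303\right) \left(-44294 + R{\left(149 \right)}\right) = \left(\left(-134 + 5\right) + 45303\right) \left(-44294 - 235\right) = \left(-129 + 45303\right) \left(-44294 - 235\right) = 45174 \left(-44294 - 235\right) = 45174 \left(-44529\right) = -2011553046$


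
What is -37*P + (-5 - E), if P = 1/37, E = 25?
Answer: -31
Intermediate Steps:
P = 1/37 ≈ 0.027027
-37*P + (-5 - E) = -37*1/37 + (-5 - 1*25) = -1 + (-5 - 25) = -1 - 30 = -31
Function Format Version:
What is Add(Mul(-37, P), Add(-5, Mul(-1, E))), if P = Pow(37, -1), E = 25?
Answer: -31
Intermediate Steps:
P = Rational(1, 37) ≈ 0.027027
Add(Mul(-37, P), Add(-5, Mul(-1, E))) = Add(Mul(-37, Rational(1, 37)), Add(-5, Mul(-1, 25))) = Add(-1, Add(-5, -25)) = Add(-1, -30) = -31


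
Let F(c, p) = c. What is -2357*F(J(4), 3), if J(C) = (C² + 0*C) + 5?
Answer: -49497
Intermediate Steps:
J(C) = 5 + C² (J(C) = (C² + 0) + 5 = C² + 5 = 5 + C²)
-2357*F(J(4), 3) = -2357*(5 + 4²) = -2357*(5 + 16) = -2357*21 = -49497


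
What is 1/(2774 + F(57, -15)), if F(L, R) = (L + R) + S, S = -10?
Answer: 1/2806 ≈ 0.00035638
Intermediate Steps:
F(L, R) = -10 + L + R (F(L, R) = (L + R) - 10 = -10 + L + R)
1/(2774 + F(57, -15)) = 1/(2774 + (-10 + 57 - 15)) = 1/(2774 + 32) = 1/2806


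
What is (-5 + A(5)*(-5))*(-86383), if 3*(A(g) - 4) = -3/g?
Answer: 2073192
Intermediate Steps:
A(g) = 4 - 1/g (A(g) = 4 + (-3/g)/3 = 4 - 1/g)
(-5 + A(5)*(-5))*(-86383) = (-5 + (4 - 1/5)*(-5))*(-86383) = (-5 + (19/5)*(-5))*(-86383) = (-5 - 19)*(-86383) = -24*(-86383) = 2073192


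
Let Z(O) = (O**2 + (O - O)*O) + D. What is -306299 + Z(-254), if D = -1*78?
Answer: -241861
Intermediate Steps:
D = -78
Z(O) = -78 + O**2 (Z(O) = (O**2 + (O - O)*O) - 78 = (O**2 + 0*O) - 78 = (O**2 + 0) - 78 = O**2 - 78 = -78 + O**2)
-306299 + Z(-254) = -306299 + (-78 + (-254)**2) = -306299 + (-78 + 64516) = -306299 + 64438 = -241861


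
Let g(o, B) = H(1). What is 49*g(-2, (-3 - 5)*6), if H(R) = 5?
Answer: 245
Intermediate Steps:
g(o, B) = 5
49*g(-2, (-3 - 5)*6) = 49*5 = 245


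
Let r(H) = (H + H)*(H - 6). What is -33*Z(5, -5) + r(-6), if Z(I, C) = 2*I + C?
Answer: -21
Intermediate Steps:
Z(I, C) = C + 2*I
r(H) = 2*H*(-6 + H) (r(H) = (2*H)*(-6 + H) = 2*H*(-6 + H))
-33*Z(5, -5) + r(-6) = -33*(-5 + 2*5) + 2*(-6)*(-6 - 6) = -33*(-5 + 10) + 2*(-6)*(-12) = -33*5 + 144 = -165 + 144 = -21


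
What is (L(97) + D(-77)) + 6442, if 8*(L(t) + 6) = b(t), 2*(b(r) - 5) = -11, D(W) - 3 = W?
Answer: 101791/16 ≈ 6361.9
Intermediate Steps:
D(W) = 3 + W
b(r) = -1/2 (b(r) = 5 + (1/2)*(-11) = 5 - 11/2 = -1/2)
L(t) = -97/16 (L(t) = -6 + (1/8)*(-1/2) = -6 - 1/16 = -97/16)
(L(97) + D(-77)) + 6442 = (-97/16 + (3 - 77)) + 6442 = (-97/16 - 74) + 6442 = -1281/16 + 6442 = 101791/16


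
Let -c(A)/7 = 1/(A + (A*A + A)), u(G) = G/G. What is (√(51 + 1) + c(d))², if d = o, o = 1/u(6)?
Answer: 517/9 - 28*√13/3 ≈ 23.793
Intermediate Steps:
u(G) = 1
o = 1 (o = 1/1 = 1*1 = 1)
d = 1
c(A) = -7/(A² + 2*A) (c(A) = -7/(A + (A*A + A)) = -7/(A + (A² + A)) = -7/(A + (A + A²)) = -7/(A² + 2*A))
(√(51 + 1) + c(d))² = (√(51 + 1) - 7/(1*(2 + 1)))² = (√52 - 7*1/3)² = (2*√13 - 7*1*⅓)² = (2*√13 - 7/3)² = (-7/3 + 2*√13)²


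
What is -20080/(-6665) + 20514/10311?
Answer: 22918046/4581521 ≈ 5.0023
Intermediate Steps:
-20080/(-6665) + 20514/10311 = -20080*(-1/6665) + 20514*(1/10311) = 4016/1333 + 6838/3437 = 22918046/4581521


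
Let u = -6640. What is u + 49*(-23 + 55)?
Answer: -5072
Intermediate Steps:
u + 49*(-23 + 55) = -6640 + 49*(-23 + 55) = -6640 + 49*32 = -6640 + 1568 = -5072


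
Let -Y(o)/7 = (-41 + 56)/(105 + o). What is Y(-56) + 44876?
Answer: 314117/7 ≈ 44874.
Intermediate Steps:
Y(o) = -105/(105 + o) (Y(o) = -7*(-41 + 56)/(105 + o) = -105/(105 + o))
Y(-56) + 44876 = -105/(105 - 56) + 44876 = -105/49 + 44876 = -105*1/49 + 44876 = -15/7 + 44876 = 314117/7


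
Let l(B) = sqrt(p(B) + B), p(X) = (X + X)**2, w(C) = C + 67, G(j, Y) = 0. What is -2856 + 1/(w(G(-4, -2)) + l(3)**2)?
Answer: -302735/106 ≈ -2856.0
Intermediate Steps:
w(C) = 67 + C
p(X) = 4*X**2 (p(X) = (2*X)**2 = 4*X**2)
l(B) = sqrt(B + 4*B**2) (l(B) = sqrt(4*B**2 + B) = sqrt(B + 4*B**2))
-2856 + 1/(w(G(-4, -2)) + l(3)**2) = -2856 + 1/((67 + 0) + (sqrt(3*(1 + 4*3)))**2) = -2856 + 1/(67 + (sqrt(3*(1 + 12)))**2) = -2856 + 1/(67 + (sqrt(3*13))**2) = -2856 + 1/(67 + (sqrt(39))**2) = -2856 + 1/(67 + 39) = -2856 + 1/106 = -302735/106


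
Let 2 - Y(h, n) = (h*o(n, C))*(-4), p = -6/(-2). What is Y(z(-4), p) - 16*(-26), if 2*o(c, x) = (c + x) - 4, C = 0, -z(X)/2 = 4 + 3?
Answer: 446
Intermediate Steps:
z(X) = -14 (z(X) = -2*(4 + 3) = -2*7 = -14)
o(c, x) = -2 + c/2 + x/2 (o(c, x) = ((c + x) - 4)/2 = (-4 + c + x)/2 = -2 + c/2 + x/2)
p = 3 (p = -6*(-½) = 3)
Y(h, n) = 2 + 4*h*(-2 + n/2) (Y(h, n) = 2 - h*(-2 + n/2 + (½)*0)*(-4) = 2 - h*(-2 + n/2 + 0)*(-4) = 2 - h*(-2 + n/2)*(-4) = 2 - (-4)*h*(-2 + n/2) = 2 + 4*h*(-2 + n/2))
Y(z(-4), p) - 16*(-26) = (2 + 2*(-14)*(-4 + 3)) - 16*(-26) = (2 + 2*(-14)*(-1)) + 416 = (2 + 28) + 416 = 30 + 416 = 446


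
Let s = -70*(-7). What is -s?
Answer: -490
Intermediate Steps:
s = 490
-s = -1*490 = -490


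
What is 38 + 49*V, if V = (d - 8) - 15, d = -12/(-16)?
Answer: -4209/4 ≈ -1052.3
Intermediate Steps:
d = 3/4 (d = -12*(-1/16) = 3/4 ≈ 0.75000)
V = -89/4 (V = (3/4 - 8) - 15 = -29/4 - 15 = -89/4 ≈ -22.250)
38 + 49*V = 38 + 49*(-89/4) = 38 - 4361/4 = -4209/4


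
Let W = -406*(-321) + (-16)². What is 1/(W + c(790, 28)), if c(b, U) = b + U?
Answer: 1/131400 ≈ 7.6103e-6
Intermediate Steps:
c(b, U) = U + b
W = 130582 (W = 130326 + 256 = 130582)
1/(W + c(790, 28)) = 1/(130582 + (28 + 790)) = 1/(130582 + 818) = 1/131400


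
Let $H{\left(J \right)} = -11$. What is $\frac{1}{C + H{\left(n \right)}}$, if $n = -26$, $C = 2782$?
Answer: $\frac{1}{2771} \approx 0.00036088$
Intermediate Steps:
$\frac{1}{C + H{\left(n \right)}} = \frac{1}{2782 - 11} = \frac{1}{2771}$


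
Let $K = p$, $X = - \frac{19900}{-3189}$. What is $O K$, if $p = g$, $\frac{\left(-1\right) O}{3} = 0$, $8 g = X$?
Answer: $0$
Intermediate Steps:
$X = \frac{19900}{3189}$ ($X = \left(-19900\right) \left(- \frac{1}{3189}\right) = \frac{19900}{3189} \approx 6.2402$)
$g = \frac{4975}{6378}$ ($g = \frac{1}{8} \cdot \frac{19900}{3189} = \frac{4975}{6378} \approx 0.78003$)
$O = 0$ ($O = \left(-3\right) 0 = 0$)
$p = \frac{4975}{6378} \approx 0.78003$
$K = \frac{4975}{6378} \approx 0.78003$
$O K = 0 \cdot \frac{4975}{6378} = 0$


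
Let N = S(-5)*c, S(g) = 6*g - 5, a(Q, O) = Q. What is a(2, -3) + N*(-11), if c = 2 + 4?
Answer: 2312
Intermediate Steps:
c = 6
S(g) = -5 + 6*g
N = -210 (N = (-5 + 6*(-5))*6 = (-5 - 30)*6 = -35*6 = -210)
a(2, -3) + N*(-11) = 2 - 210*(-11) = 2 + 2310 = 2312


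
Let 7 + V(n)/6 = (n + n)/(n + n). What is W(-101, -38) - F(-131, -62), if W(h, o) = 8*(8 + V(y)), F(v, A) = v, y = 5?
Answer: -93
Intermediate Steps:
V(n) = -36 (V(n) = -42 + 6*((n + n)/(n + n)) = -42 + 6*((2*n)/((2*n))) = -42 + 6*((2*n)*(1/(2*n))) = -42 + 6*1 = -42 + 6 = -36)
W(h, o) = -224 (W(h, o) = 8*(8 - 36) = 8*(-28) = -224)
W(-101, -38) - F(-131, -62) = -224 - 1*(-131) = -224 + 131 = -93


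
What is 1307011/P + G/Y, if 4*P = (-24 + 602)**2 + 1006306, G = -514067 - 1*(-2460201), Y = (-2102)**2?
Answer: 6427047268509/1480596134390 ≈ 4.3409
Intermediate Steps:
Y = 4418404
G = 1946134 (G = -514067 + 2460201 = 1946134)
P = 670195/2 (P = ((-24 + 602)**2 + 1006306)/4 = (578**2 + 1006306)/4 = (334084 + 1006306)/4 = (1/4)*1340390 = 670195/2 ≈ 3.3510e+5)
1307011/P + G/Y = 1307011/(670195/2) + 1946134/4418404 = 1307011*(2/670195) + 1946134*(1/4418404) = 2614022/670195 + 973067/2209202 = 6427047268509/1480596134390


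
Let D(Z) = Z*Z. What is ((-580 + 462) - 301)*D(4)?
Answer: -6704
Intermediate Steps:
D(Z) = Z²
((-580 + 462) - 301)*D(4) = ((-580 + 462) - 301)*4² = (-118 - 301)*16 = -419*16 = -6704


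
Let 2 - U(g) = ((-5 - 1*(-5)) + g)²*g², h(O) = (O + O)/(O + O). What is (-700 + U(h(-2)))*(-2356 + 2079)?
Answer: 193623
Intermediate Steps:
h(O) = 1 (h(O) = (2*O)/((2*O)) = (2*O)*(1/(2*O)) = 1)
U(g) = 2 - g⁴ (U(g) = 2 - ((-5 - 1*(-5)) + g)²*g² = 2 - ((-5 + 5) + g)²*g² = 2 - (0 + g)²*g² = 2 - g²*g² = 2 - g⁴)
(-700 + U(h(-2)))*(-2356 + 2079) = (-700 + (2 - 1*1⁴))*(-2356 + 2079) = (-700 + (2 - 1*1))*(-277) = (-700 + (2 - 1))*(-277) = (-700 + 1)*(-277) = -699*(-277) = 193623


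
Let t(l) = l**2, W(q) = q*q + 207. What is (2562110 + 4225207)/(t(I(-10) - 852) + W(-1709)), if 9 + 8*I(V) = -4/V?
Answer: 10859707200/5837799929 ≈ 1.8602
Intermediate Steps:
I(V) = -9/8 - 1/(2*V) (I(V) = -9/8 + (-4/V)/8 = -9/8 - 1/(2*V))
W(q) = 207 + q**2 (W(q) = q**2 + 207 = 207 + q**2)
(2562110 + 4225207)/(t(I(-10) - 852) + W(-1709)) = (2562110 + 4225207)/(((1/8)*(-4 - 9*(-10))/(-10) - 852)**2 + (207 + (-1709)**2)) = 6787317/(((1/8)*(-1/10)*(-4 + 90) - 852)**2 + (207 + 2920681)) = 6787317/(((1/8)*(-1/10)*86 - 852)**2 + 2920888) = 6787317/((-43/40 - 852)**2 + 2920888) = 6787317/((-34123/40)**2 + 2920888) = 6787317/(1164379129/1600 + 2920888) = 6787317/(5837799929/1600) = 6787317*(1600/5837799929) = 10859707200/5837799929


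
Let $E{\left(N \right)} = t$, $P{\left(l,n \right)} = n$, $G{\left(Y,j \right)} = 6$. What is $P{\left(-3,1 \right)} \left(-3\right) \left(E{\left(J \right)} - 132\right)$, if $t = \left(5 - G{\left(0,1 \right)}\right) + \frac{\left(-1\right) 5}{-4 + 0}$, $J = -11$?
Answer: $\frac{1581}{4} \approx 395.25$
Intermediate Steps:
$t = \frac{1}{4}$ ($t = \left(5 - 6\right) + \frac{\left(-1\right) 5}{-4 + 0} = \left(5 - 6\right) + \frac{1}{-4} \left(-5\right) = -1 - - \frac{5}{4} = -1 + \frac{5}{4} = \frac{1}{4} \approx 0.25$)
$E{\left(N \right)} = \frac{1}{4}$
$P{\left(-3,1 \right)} \left(-3\right) \left(E{\left(J \right)} - 132\right) = 1 \left(-3\right) \left(\frac{1}{4} - 132\right) = \left(-3\right) \left(- \frac{527}{4}\right) = \frac{1581}{4}$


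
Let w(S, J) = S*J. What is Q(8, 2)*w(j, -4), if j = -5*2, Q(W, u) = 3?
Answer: 120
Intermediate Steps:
j = -10
w(S, J) = J*S
Q(8, 2)*w(j, -4) = 3*(-4*(-10)) = 3*40 = 120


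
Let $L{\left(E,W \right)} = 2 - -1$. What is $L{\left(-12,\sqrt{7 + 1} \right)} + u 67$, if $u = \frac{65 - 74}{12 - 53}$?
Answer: $\frac{726}{41} \approx 17.707$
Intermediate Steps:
$u = \frac{9}{41}$ ($u = - \frac{9}{-41} = \left(-9\right) \left(- \frac{1}{41}\right) = \frac{9}{41} \approx 0.21951$)
$L{\left(E,W \right)} = 3$ ($L{\left(E,W \right)} = 2 + 1 = 3$)
$L{\left(-12,\sqrt{7 + 1} \right)} + u 67 = 3 + \frac{9}{41} \cdot 67 = 3 + \frac{603}{41} = \frac{726}{41}$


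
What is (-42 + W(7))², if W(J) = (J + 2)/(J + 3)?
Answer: 168921/100 ≈ 1689.2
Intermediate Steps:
W(J) = (2 + J)/(3 + J)
(-42 + W(7))² = (-42 + (2 + 7)/(3 + 7))² = (-42 + 9/10)² = (-411/10)² = 168921/100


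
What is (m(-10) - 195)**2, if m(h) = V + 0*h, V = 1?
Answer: 37636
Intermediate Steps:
m(h) = 1 (m(h) = 1 + 0*h = 1 + 0 = 1)
(m(-10) - 195)**2 = (1 - 195)**2 = (-194)**2 = 37636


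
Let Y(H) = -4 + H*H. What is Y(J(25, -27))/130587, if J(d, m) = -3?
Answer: 5/130587 ≈ 3.8289e-5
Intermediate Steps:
Y(H) = -4 + H²
Y(J(25, -27))/130587 = (-4 + (-3)²)/130587 = (-4 + 9)*(1/130587) = 5*(1/130587) = 5/130587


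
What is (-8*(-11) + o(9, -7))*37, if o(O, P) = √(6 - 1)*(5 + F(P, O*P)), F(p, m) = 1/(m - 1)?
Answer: 3256 + 11803*√5/64 ≈ 3668.4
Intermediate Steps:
F(p, m) = 1/(-1 + m)
o(O, P) = √5*(5 + 1/(-1 + O*P)) (o(O, P) = √(6 - 1)*(5 + 1/(-1 + O*P)) = √5*(5 + 1/(-1 + O*P)))
(-8*(-11) + o(9, -7))*37 = (-8*(-11) + √5*(-4 + 5*9*(-7))/(-1 + 9*(-7)))*37 = (88 + √5*(-4 - 315)/(-1 - 63))*37 = (88 + √5*(-319)/(-64))*37 = (88 + √5*(-1/64)*(-319))*37 = (88 + 319*√5/64)*37 = 3256 + 11803*√5/64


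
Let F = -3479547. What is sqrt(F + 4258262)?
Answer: sqrt(778715) ≈ 882.45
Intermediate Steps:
sqrt(F + 4258262) = sqrt(-3479547 + 4258262) = sqrt(778715)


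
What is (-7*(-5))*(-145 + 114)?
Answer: -1085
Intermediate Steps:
(-7*(-5))*(-145 + 114) = 35*(-31) = -1085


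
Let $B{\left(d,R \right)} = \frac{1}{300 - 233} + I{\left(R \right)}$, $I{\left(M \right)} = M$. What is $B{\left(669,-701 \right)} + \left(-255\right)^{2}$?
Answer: $\frac{4309709}{67} \approx 64324.0$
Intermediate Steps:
$B{\left(d,R \right)} = \frac{1}{67} + R$ ($B{\left(d,R \right)} = \frac{1}{300 - 233} + R = \frac{1}{67} + R$)
$B{\left(669,-701 \right)} + \left(-255\right)^{2} = \left(\frac{1}{67} - 701\right) + \left(-255\right)^{2} = - \frac{46966}{67} + 65025 = \frac{4309709}{67}$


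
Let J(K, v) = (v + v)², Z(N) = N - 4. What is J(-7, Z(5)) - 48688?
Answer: -48684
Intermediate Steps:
Z(N) = -4 + N
J(K, v) = 4*v² (J(K, v) = (2*v)² = 4*v²)
J(-7, Z(5)) - 48688 = 4*(-4 + 5)² - 48688 = 4*1² - 48688 = 4*1 - 48688 = 4 - 48688 = -48684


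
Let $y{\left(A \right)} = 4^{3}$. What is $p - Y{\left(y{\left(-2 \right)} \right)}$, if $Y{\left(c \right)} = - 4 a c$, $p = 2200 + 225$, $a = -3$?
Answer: $1657$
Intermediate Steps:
$y{\left(A \right)} = 64$
$p = 2425$
$Y{\left(c \right)} = 12 c$ ($Y{\left(c \right)} = \left(-4\right) \left(-3\right) c = 12 c$)
$p - Y{\left(y{\left(-2 \right)} \right)} = 2425 - 12 \cdot 64 = 2425 - 768 = 1657$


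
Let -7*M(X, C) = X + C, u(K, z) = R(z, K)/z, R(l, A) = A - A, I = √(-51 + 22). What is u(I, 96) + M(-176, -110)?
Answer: 286/7 ≈ 40.857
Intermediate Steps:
I = I*√29 (I = √(-29) = I*√29 ≈ 5.3852*I)
R(l, A) = 0
u(K, z) = 0 (u(K, z) = 0/z = 0)
M(X, C) = -C/7 - X/7 (M(X, C) = -(X + C)/7 = -(C + X)/7 = -C/7 - X/7)
u(I, 96) + M(-176, -110) = 0 + (-⅐*(-110) - ⅐*(-176)) = 0 + (110/7 + 176/7) = 0 + 286/7 = 286/7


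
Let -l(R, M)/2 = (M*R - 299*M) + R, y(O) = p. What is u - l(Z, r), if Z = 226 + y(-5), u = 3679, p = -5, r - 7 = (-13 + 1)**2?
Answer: -19435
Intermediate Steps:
r = 151 (r = 7 + (-13 + 1)**2 = 7 + (-12)**2 = 7 + 144 = 151)
y(O) = -5
Z = 221 (Z = 226 - 5 = 221)
l(R, M) = -2*R + 598*M - 2*M*R (l(R, M) = -2*((M*R - 299*M) + R) = -2*((-299*M + M*R) + R) = -2*(R - 299*M + M*R) = -2*R + 598*M - 2*M*R)
u - l(Z, r) = 3679 - (-2*221 + 598*151 - 2*151*221) = 3679 - (-442 + 90298 - 66742) = 3679 - 1*23114 = 3679 - 23114 = -19435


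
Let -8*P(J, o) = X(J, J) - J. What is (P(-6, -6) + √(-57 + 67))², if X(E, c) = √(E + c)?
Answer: (3 - 4*√10 + I*√3)²/16 ≈ 5.6316 - 2.0891*I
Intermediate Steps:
P(J, o) = J/8 - √2*√J/8 (P(J, o) = -(√(J + J) - J)/8 = -(√(2*J) - J)/8 = -(√2*√J - J)/8 = -(-J + √2*√J)/8 = J/8 - √2*√J/8)
(P(-6, -6) + √(-57 + 67))² = (((⅛)*(-6) - √2*√(-6)/8) + √(-57 + 67))² = ((-¾ - √2*I*√6/8) + √10)² = ((-¾ - I*√3/4) + √10)² = (-¾ + √10 - I*√3/4)²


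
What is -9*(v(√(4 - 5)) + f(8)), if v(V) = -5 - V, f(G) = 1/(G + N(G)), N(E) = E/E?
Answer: 44 + 9*I ≈ 44.0 + 9.0*I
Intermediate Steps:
N(E) = 1
f(G) = 1/(1 + G) (f(G) = 1/(G + 1) = 1/(1 + G))
-9*(v(√(4 - 5)) + f(8)) = -9*((-5 - √(4 - 5)) + 1/(1 + 8)) = -9*((-5 - √(-1)) + 1/9) = -9*((-5 - I) + ⅑) = -9*(-44/9 - I) = 44 + 9*I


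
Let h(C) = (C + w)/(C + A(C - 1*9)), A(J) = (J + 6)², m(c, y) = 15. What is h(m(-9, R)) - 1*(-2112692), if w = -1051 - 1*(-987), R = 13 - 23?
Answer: 335917979/159 ≈ 2.1127e+6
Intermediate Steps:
R = -10
w = -64 (w = -1051 + 987 = -64)
A(J) = (6 + J)²
h(C) = (-64 + C)/(C + (-3 + C)²) (h(C) = (C - 64)/(C + (6 + (C - 1*9))²) = (-64 + C)/(C + (6 + (C - 9))²) = (-64 + C)/(C + (6 + (-9 + C))²) = (-64 + C)/(C + (-3 + C)²))
h(m(-9, R)) - 1*(-2112692) = (-64 + 15)/(15 + (-3 + 15)²) - 1*(-2112692) = -49/(15 + 12²) + 2112692 = -49/(15 + 144) + 2112692 = -49/159 + 2112692 = 335917979/159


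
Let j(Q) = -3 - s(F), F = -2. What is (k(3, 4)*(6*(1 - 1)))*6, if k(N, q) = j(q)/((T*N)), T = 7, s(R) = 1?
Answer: 0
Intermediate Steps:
j(Q) = -4 (j(Q) = -3 - 1*1 = -3 - 1 = -4)
k(N, q) = -4/(7*N) (k(N, q) = -4*1/(7*N) = -4/(7*N))
(k(3, 4)*(6*(1 - 1)))*6 = ((-4/7/3)*(6*(1 - 1)))*6 = ((-4/7*1/3)*(6*0))*6 = -4/21*0*6 = 0*6 = 0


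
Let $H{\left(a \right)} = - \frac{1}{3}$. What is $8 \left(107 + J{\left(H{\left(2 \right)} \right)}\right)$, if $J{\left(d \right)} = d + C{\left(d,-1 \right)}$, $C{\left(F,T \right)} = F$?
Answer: $\frac{2552}{3} \approx 850.67$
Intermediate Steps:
$H{\left(a \right)} = - \frac{1}{3}$ ($H{\left(a \right)} = \left(-1\right) \frac{1}{3} = - \frac{1}{3}$)
$J{\left(d \right)} = 2 d$ ($J{\left(d \right)} = d + d = 2 d$)
$8 \left(107 + J{\left(H{\left(2 \right)} \right)}\right) = 8 \left(107 + 2 \left(- \frac{1}{3}\right)\right) = 8 \left(107 - \frac{2}{3}\right) = 8 \cdot \frac{319}{3} = \frac{2552}{3}$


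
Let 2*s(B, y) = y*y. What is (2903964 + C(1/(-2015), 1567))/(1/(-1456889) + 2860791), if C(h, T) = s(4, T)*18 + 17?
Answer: 18213576099299/2083927469599 ≈ 8.7400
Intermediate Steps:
s(B, y) = y²/2 (s(B, y) = (y*y)/2 = y²/2)
C(h, T) = 17 + 9*T² (C(h, T) = (T²/2)*18 + 17 = 9*T² + 17 = 17 + 9*T²)
(2903964 + C(1/(-2015), 1567))/(1/(-1456889) + 2860791) = (2903964 + (17 + 9*1567²))/(1/(-1456889) + 2860791) = (2903964 + (17 + 9*2455489))/(-1/1456889 + 2860791) = (2903964 + (17 + 22099401))/(4167854939198/1456889) = (2903964 + 22099418)*(1456889/4167854939198) = 25003382*(1456889/4167854939198) = 18213576099299/2083927469599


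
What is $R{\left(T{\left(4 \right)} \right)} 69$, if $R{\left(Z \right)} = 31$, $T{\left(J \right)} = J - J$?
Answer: $2139$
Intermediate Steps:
$T{\left(J \right)} = 0$
$R{\left(T{\left(4 \right)} \right)} 69 = 31 \cdot 69 = 2139$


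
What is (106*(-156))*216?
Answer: -3571776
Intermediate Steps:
(106*(-156))*216 = -16536*216 = -3571776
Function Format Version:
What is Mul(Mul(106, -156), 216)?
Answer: -3571776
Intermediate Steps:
Mul(Mul(106, -156), 216) = Mul(-16536, 216) = -3571776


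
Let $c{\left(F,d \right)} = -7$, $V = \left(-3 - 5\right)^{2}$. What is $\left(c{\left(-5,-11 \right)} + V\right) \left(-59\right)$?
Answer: $-3363$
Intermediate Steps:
$V = 64$ ($V = \left(-8\right)^{2} = 64$)
$\left(c{\left(-5,-11 \right)} + V\right) \left(-59\right) = \left(-7 + 64\right) \left(-59\right) = 57 \left(-59\right) = -3363$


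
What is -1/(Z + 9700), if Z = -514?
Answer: -1/9186 ≈ -0.00010886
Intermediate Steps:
-1/(Z + 9700) = -1/(-514 + 9700) = -1/9186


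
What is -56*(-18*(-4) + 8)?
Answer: -4480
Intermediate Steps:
-56*(-18*(-4) + 8) = -56*(72 + 8) = -56*80 = -1*4480 = -4480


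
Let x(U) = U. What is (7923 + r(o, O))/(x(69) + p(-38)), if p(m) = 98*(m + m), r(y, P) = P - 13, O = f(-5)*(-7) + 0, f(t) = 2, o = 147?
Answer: -168/157 ≈ -1.0701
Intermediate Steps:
O = -14 (O = 2*(-7) + 0 = -14 + 0 = -14)
r(y, P) = -13 + P
p(m) = 196*m (p(m) = 98*(2*m) = 196*m)
(7923 + r(o, O))/(x(69) + p(-38)) = (7923 + (-13 - 14))/(69 + 196*(-38)) = (7923 - 27)/(69 - 7448) = 7896/(-7379) = 7896*(-1/7379) = -168/157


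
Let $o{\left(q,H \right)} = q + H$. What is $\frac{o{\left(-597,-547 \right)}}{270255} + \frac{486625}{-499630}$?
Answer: $- \frac{1553934307}{1588558890} \approx -0.9782$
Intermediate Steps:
$o{\left(q,H \right)} = H + q$
$\frac{o{\left(-597,-547 \right)}}{270255} + \frac{486625}{-499630} = \frac{-547 - 597}{270255} + \frac{486625}{-499630} = \left(-1144\right) \frac{1}{270255} + 486625 \left(- \frac{1}{499630}\right) = - \frac{1144}{270255} - \frac{5725}{5878} = - \frac{1553934307}{1588558890}$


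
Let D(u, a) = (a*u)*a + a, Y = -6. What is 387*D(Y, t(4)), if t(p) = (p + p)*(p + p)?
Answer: -9486144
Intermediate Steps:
t(p) = 4*p**2 (t(p) = (2*p)*(2*p) = 4*p**2)
D(u, a) = a + u*a**2 (D(u, a) = u*a**2 + a = a + u*a**2)
387*D(Y, t(4)) = 387*((4*4**2)*(1 + (4*4**2)*(-6))) = 387*((4*16)*(1 + (4*16)*(-6))) = 387*(64*(1 + 64*(-6))) = 387*(64*(1 - 384)) = 387*(64*(-383)) = 387*(-24512) = -9486144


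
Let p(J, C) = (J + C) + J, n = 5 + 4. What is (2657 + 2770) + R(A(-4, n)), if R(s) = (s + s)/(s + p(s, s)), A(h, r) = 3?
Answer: 10855/2 ≈ 5427.5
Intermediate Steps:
n = 9
p(J, C) = C + 2*J (p(J, C) = (C + J) + J = C + 2*J)
R(s) = ½ (R(s) = (s + s)/(s + (s + 2*s)) = (2*s)/(s + 3*s) = (2*s)/((4*s)) = (2*s)*(1/(4*s)) = ½)
(2657 + 2770) + R(A(-4, n)) = (2657 + 2770) + ½ = 5427 + ½ = 10855/2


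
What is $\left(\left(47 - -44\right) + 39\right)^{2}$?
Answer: $16900$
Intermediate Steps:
$\left(\left(47 - -44\right) + 39\right)^{2} = \left(\left(47 + 44\right) + 39\right)^{2} = \left(91 + 39\right)^{2} = 130^{2} = 16900$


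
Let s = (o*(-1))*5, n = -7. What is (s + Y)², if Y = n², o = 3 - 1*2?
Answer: 1936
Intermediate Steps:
o = 1 (o = 3 - 2 = 1)
s = -5 (s = (1*(-1))*5 = -1*5 = -5)
Y = 49 (Y = (-7)² = 49)
(s + Y)² = (-5 + 49)² = 44² = 1936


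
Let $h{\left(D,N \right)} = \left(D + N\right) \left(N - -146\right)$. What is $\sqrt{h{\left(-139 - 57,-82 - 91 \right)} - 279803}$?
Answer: $4 i \sqrt{16865} \approx 519.46 i$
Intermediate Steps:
$h{\left(D,N \right)} = \left(146 + N\right) \left(D + N\right)$ ($h{\left(D,N \right)} = \left(D + N\right) \left(N + \left(-16 + 162\right)\right) = \left(D + N\right) \left(N + 146\right) = \left(D + N\right) \left(146 + N\right) = \left(146 + N\right) \left(D + N\right)$)
$\sqrt{h{\left(-139 - 57,-82 - 91 \right)} - 279803} = \sqrt{\left(\left(-82 - 91\right)^{2} + 146 \left(-139 - 57\right) + 146 \left(-82 - 91\right) + \left(-139 - 57\right) \left(-82 - 91\right)\right) - 279803} = \sqrt{\left(\left(-173\right)^{2} + 146 \left(-196\right) + 146 \left(-173\right) - -33908\right) - 279803} = \sqrt{\left(29929 - 28616 - 25258 + 33908\right) - 279803} = \sqrt{9963 - 279803} = \sqrt{-269840} = 4 i \sqrt{16865}$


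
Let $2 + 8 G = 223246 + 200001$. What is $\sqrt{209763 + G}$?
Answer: $\frac{\sqrt{4202698}}{4} \approx 512.51$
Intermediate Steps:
$G = \frac{423245}{8}$ ($G = - \frac{1}{4} + \frac{223246 + 200001}{8} = - \frac{1}{4} + \frac{1}{8} \cdot 423247 = - \frac{1}{4} + \frac{423247}{8} = \frac{423245}{8} \approx 52906.0$)
$\sqrt{209763 + G} = \sqrt{209763 + \frac{423245}{8}} = \sqrt{\frac{2101349}{8}} = \frac{\sqrt{4202698}}{4}$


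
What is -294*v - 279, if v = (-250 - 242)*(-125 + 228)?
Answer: 14898465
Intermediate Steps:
v = -50676 (v = -492*103 = -50676)
-294*v - 279 = -294*(-50676) - 279 = 14898744 - 279 = 14898465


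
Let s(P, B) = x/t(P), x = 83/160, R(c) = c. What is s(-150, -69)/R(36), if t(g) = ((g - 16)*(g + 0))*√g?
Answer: -I*√6/51840000 ≈ -4.7251e-8*I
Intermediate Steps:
t(g) = g^(3/2)*(-16 + g) (t(g) = ((-16 + g)*g)*√g = (g*(-16 + g))*√g = g^(3/2)*(-16 + g))
x = 83/160 (x = 83*(1/160) = 83/160 ≈ 0.51875)
s(P, B) = 83/(160*P^(3/2)*(-16 + P)) (s(P, B) = 83/(160*((P^(3/2)*(-16 + P)))) = 83*(1/(P^(3/2)*(-16 + P)))/160 = 83/(160*P^(3/2)*(-16 + P)))
s(-150, -69)/R(36) = (83/(160*(-150)^(3/2)*(-16 - 150)))/36 = ((83/160)*(I*√6/4500)/(-166))*(1/36) = ((83/160)*(I*√6/4500)*(-1/166))*(1/36) = -I*√6/1440000*(1/36) = -I*√6/51840000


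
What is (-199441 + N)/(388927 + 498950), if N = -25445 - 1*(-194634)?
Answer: -10084/295959 ≈ -0.034072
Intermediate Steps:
N = 169189 (N = -25445 + 194634 = 169189)
(-199441 + N)/(388927 + 498950) = (-199441 + 169189)/(388927 + 498950) = -30252/887877 = -30252*1/887877 = -10084/295959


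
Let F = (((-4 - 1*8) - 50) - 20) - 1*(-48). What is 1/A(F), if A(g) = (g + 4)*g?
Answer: 1/1020 ≈ 0.00098039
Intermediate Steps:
F = -34 (F = (((-4 - 8) - 50) - 20) + 48 = ((-12 - 50) - 20) + 48 = (-62 - 20) + 48 = -82 + 48 = -34)
A(g) = g*(4 + g) (A(g) = (4 + g)*g = g*(4 + g))
1/A(F) = 1/(-34*(4 - 34)) = 1/(-34*(-30)) = 1/1020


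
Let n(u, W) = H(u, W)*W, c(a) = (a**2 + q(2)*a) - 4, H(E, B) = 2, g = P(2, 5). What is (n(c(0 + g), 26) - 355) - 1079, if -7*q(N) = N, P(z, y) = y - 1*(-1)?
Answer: -1382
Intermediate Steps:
P(z, y) = 1 + y (P(z, y) = y + 1 = 1 + y)
g = 6 (g = 1 + 5 = 6)
q(N) = -N/7
c(a) = -4 + a**2 - 2*a/7 (c(a) = (a**2 + (-1/7*2)*a) - 4 = (a**2 - 2*a/7) - 4 = -4 + a**2 - 2*a/7)
n(u, W) = 2*W
(n(c(0 + g), 26) - 355) - 1079 = (2*26 - 355) - 1079 = (52 - 355) - 1079 = -303 - 1079 = -1382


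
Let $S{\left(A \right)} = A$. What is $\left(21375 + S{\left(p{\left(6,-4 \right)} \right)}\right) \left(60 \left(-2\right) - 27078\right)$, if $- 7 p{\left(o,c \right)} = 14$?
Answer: $-581302854$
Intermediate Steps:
$p{\left(o,c \right)} = -2$ ($p{\left(o,c \right)} = \left(- \frac{1}{7}\right) 14 = -2$)
$\left(21375 + S{\left(p{\left(6,-4 \right)} \right)}\right) \left(60 \left(-2\right) - 27078\right) = \left(21375 - 2\right) \left(60 \left(-2\right) - 27078\right) = 21373 \left(-120 - 27078\right) = 21373 \left(-27198\right) = -581302854$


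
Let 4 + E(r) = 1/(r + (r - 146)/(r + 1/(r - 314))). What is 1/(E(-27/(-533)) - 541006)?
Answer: -6938030356193/3753543805260673478 ≈ -1.8484e-6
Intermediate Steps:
E(r) = -4 + 1/(r + (-146 + r)/(r + 1/(-314 + r))) (E(r) = -4 + 1/(r + (r - 146)/(r + 1/(r - 314))) = -4 + 1/(r + (-146 + r)/(r + 1/(-314 + r))))
1/(E(-27/(-533)) - 541006) = 1/((-183375 - 4*(-27/(-533))³ + 1253*(-27/(-533))² + 1522*(-27/(-533)))/(45844 + (-27/(-533))³ - (-12393)/(-533) - 313*(-27/(-533))²) - 541006) = 1/((-183375 - 4*(-27*(-1/533))³ + 1253*(-27*(-1/533))² + 1522*(-27*(-1/533)))/(45844 + (-27*(-1/533))³ - (-12393)*(-1)/533 - 313*(-27*(-1/533))²) - 541006) = 1/((-183375 - 4*(27/533)³ + 1253*(27/533)² + 1522*(27/533))/(45844 + (27/533)³ - 459*27/533 - 313*(27/533)²) - 541006) = 1/((-183375 - 4*19683/151419437 + 1253*(729/284089) + 41094/533)/(45844 + 19683/151419437 - 12393/533 - 313*729/284089) - 541006) = 1/((-183375 - 78732/151419437 + 913437/284089 + 41094/533)/(45844 + 19683/151419437 - 12393/533 - 228177/284089) - 541006) = 1/(-27754378123320/151419437/(6938030356193/151419437) - 541006) = 1/((151419437/6938030356193)*(-27754378123320/151419437) - 541006) = 1/(-27754378123320/6938030356193 - 541006) = 1/(-3753543805260673478/6938030356193) = -6938030356193/3753543805260673478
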